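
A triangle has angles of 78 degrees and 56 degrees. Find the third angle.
Sum of angles in a triangle = 180 degrees
Third angle = 180 - 78 - 56
Third angle = 46 degrees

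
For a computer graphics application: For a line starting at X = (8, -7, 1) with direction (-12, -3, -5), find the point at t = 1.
P(1) = (8 + (-12)(1), -7 + (-3)(1), 1 + (-5)(1)) = (-4, -10, -4)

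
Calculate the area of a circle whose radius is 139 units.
Area = pi * r²
Area = pi * 139²
Area = pi * 19321
Area = 60698.71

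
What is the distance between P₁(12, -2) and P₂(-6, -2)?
Using the distance formula: d = sqrt((x₂-x₁)² + (y₂-y₁)²)
dx = (-6) - 12 = -18
dy = (-2) - (-2) = 0
d = sqrt((-18)² + 0²) = sqrt(324 + 0) = sqrt(324) = 18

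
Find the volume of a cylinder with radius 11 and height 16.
Volume = pi * r² * h
Volume = pi * 11² * 16
Volume = pi * 121 * 16
Volume = pi * 1936
Volume = 6082.12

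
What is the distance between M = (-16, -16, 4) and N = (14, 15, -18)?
d = √[(30)² + (31)² + (-22)²] = √2345 = 48.43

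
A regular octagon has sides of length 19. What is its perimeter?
Perimeter = number of sides * side length
Perimeter = 8 * 19
Perimeter = 152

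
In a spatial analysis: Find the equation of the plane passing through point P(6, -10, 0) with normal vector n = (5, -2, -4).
d = n·P = (5)(6) + (-2)(-10) + (-4)(0) = 50
Plane: 5x - 2y - 4z = 50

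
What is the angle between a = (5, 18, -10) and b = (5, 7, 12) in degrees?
a·b = 31, |a|² = 449, |b|² = 218
cos θ = 31/√97882 ≈ 0.09909
θ ≈ 84.31°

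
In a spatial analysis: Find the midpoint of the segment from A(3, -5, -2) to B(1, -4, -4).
Midpoint = ((3+1)/2, (-5-4)/2, (-2-4)/2) = (2, -4.5, -3)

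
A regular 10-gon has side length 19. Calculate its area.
For a regular 10-gon with side length s = 19:
Apothem a = s / (2*tan(pi/10)) = 19 / (2*tan(pi/10)) ≈ 29.238
Perimeter P = 10 * 19 = 190
Area = (1/2) * P * a = (1/2) * 190 * 29.238 = 2777.61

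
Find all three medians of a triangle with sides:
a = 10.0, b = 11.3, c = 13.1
Using m_x = ½√(2y² + 2z² - x²):
m_a = ½√(2·11.3² + 2·13.1² - 10.0²) = ½√498.6 = 11.16
m_b = ½√(2·10.0² + 2·13.1² - 11.3²) = ½√415.53 = 10.19
m_c = ½√(2·10.0² + 2·11.3² - 13.1²) = ½√283.77 = 8.423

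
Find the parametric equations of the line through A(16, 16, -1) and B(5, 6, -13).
Direction vector d = B - A = (-11, -10, -12)
x = 16 - 11t, y = 16 - 10t, z = -1 - 12t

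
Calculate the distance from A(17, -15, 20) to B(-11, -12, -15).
d = √[(-28)² + (3)² + (-35)²] = √2018 = 44.92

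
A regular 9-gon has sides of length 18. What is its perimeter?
Perimeter = number of sides * side length
Perimeter = 9 * 18
Perimeter = 162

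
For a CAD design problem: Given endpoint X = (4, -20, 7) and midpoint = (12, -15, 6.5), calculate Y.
Y = (2×12 - 4, 2×(-15) - (-20), 2×6.5 - 7) = (20, -10, 6)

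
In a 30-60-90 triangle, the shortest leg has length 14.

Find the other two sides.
Long leg = 14√3 = 24.25, Hypotenuse = 28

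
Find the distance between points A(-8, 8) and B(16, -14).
Using the distance formula: d = sqrt((x₂-x₁)² + (y₂-y₁)²)
dx = 16 - (-8) = 24
dy = (-14) - 8 = -22
d = sqrt(24² + (-22)²) = sqrt(576 + 484) = sqrt(1060) = 32.56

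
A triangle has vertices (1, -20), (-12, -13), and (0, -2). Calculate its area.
Using the coordinate formula: Area = (1/2)|x₁(y₂-y₃) + x₂(y₃-y₁) + x₃(y₁-y₂)|
Area = (1/2)|1((-13)-(-2)) + (-12)((-2)-(-20)) + 0((-20)-(-13))|
Area = (1/2)|1*(-11) + (-12)*18 + 0*(-7)|
Area = (1/2)|(-11) + (-216) + 0|
Area = (1/2)*227 = 113.50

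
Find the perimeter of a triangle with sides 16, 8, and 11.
Perimeter = sum of all sides
Perimeter = 16 + 8 + 11
Perimeter = 35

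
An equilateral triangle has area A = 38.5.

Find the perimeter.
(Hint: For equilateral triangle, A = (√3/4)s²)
A = (√3/4)s²  →  s² = 4A/√3 = 4·38.5/√3 = 88.9119
s = 9.42931
Perimeter = 3s = 28.29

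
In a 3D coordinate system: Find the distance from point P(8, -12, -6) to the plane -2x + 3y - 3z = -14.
d = |(-2)(8) + 3(-12) + (-3)(-6) - (-14)| / √((-2)² + 3² + (-3)²) = 20/√22 = 4.264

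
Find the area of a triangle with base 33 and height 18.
Area = (1/2) * base * height
Area = (1/2) * 33 * 18
Area = 297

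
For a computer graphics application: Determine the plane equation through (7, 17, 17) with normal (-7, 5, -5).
d = n·P = (-7)(7) + (5)(17) + (-5)(17) = -49
Plane: -7x + 5y - 5z = -49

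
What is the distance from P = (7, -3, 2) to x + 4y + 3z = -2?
d = |1(7) + 4(-3) + 3(2) - (-2)| / √(1² + 4² + 3²) = 3/√26 = 0.5883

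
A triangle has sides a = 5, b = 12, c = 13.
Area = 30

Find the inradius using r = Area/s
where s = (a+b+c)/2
s = (5+12+13)/2 = 15
r = Area/s = 30/15 = 2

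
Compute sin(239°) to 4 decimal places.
sin(239 degrees) = -0.8572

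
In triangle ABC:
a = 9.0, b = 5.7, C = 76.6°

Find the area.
Using A = ½ab·sin(C):
A = ½·9.0·5.7·sin(76.6°) = ½·51.3·0.972776 = 24.95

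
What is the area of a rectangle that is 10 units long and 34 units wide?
Area = length * width
Area = 10 * 34
Area = 340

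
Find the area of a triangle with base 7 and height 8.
Area = (1/2) * base * height
Area = (1/2) * 7 * 8
Area = 28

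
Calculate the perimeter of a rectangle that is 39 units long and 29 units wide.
Perimeter = 2 * (length + width)
Perimeter = 2 * (39 + 29)
Perimeter = 2 * 68
Perimeter = 136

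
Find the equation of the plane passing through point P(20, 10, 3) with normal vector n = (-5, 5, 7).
d = n·P = (-5)(20) + (5)(10) + (7)(3) = -29
Plane: -5x + 5y + 7z = -29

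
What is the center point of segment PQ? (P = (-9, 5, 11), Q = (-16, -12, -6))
Midpoint = ((-9-16)/2, (5-12)/2, (11-6)/2) = (-12.5, -3.5, 2.5)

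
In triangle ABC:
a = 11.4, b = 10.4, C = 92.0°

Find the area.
Using A = ½ab·sin(C):
A = ½·11.4·10.4·sin(92.0°) = ½·118.56·0.999391 = 59.24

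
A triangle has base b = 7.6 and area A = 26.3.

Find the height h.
A = ½bh  →  h = 2A/b
h = 2·26.3/7.6 = 6.921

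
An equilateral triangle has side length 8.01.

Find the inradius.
For an equilateral triangle, r = s/(2√3) where s is the side.
r = 8.01/(2√3) = 8.01/3.464102 = 2.312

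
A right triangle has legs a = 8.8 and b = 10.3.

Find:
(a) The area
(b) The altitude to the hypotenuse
(a) Area = ½ab = ½·8.8·10.3 = 45.32
(b) Hypotenuse c = √(8.8² + 10.3²) = √183.53 = 13.5473
    Area = ½·c·h_c  →  h_c = 2·Area/c = 2·45.32/13.5473 = 6.691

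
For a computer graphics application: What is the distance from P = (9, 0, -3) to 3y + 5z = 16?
d = |0(9) + 3(0) + 5(-3) - (16)| / √(0² + 3² + 5²) = 31/√34 = 5.316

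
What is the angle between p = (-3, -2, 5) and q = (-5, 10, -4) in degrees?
p·q = -25, |p|² = 38, |q|² = 141
cos θ = -25/√5358 ≈ -0.3415
θ ≈ 110.0°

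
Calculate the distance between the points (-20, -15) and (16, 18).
Using the distance formula: d = sqrt((x₂-x₁)² + (y₂-y₁)²)
dx = 16 - (-20) = 36
dy = 18 - (-15) = 33
d = sqrt(36² + 33²) = sqrt(1296 + 1089) = sqrt(2385) = 48.84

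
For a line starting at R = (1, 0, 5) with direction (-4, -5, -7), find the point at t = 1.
P(1) = (1 + (-4)(1), 0 + (-5)(1), 5 + (-7)(1)) = (-3, -5, -2)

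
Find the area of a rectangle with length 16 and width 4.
Area = length * width
Area = 16 * 4
Area = 64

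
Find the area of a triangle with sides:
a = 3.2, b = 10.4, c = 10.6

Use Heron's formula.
s = (a+b+c)/2 = (3.2+10.4+10.6)/2 = 12.1
A = √(s(s-a)(s-b)(s-c)) = √(12.1·8.9·1.7·1.5)
A = √274.61 = 16.57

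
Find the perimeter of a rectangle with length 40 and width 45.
Perimeter = 2 * (length + width)
Perimeter = 2 * (40 + 45)
Perimeter = 2 * 85
Perimeter = 170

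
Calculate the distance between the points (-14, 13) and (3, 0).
Using the distance formula: d = sqrt((x₂-x₁)² + (y₂-y₁)²)
dx = 3 - (-14) = 17
dy = 0 - 13 = -13
d = sqrt(17² + (-13)²) = sqrt(289 + 169) = sqrt(458) = 21.40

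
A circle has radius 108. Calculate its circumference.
Circumference = 2 * pi * r
Circumference = 2 * pi * 108
Circumference = 678.58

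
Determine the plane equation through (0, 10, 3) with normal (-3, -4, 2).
d = n·P = (-3)(0) + (-4)(10) + (2)(3) = -34
Plane: -3x - 4y + 2z = -34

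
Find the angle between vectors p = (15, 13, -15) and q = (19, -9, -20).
p·q = 468, |p|² = 619, |q|² = 842
cos θ = 468/√521198 ≈ 0.6483
θ ≈ 49.59°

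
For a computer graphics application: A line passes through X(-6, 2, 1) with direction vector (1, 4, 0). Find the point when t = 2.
P(2) = (-6 + 1(2), 2 + 4(2), 1 + 0(2)) = (-4, 10, 1)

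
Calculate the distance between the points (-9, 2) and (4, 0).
Using the distance formula: d = sqrt((x₂-x₁)² + (y₂-y₁)²)
dx = 4 - (-9) = 13
dy = 0 - 2 = -2
d = sqrt(13² + (-2)²) = sqrt(169 + 4) = sqrt(173) = 13.15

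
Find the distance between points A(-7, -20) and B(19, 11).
Using the distance formula: d = sqrt((x₂-x₁)² + (y₂-y₁)²)
dx = 19 - (-7) = 26
dy = 11 - (-20) = 31
d = sqrt(26² + 31²) = sqrt(676 + 961) = sqrt(1637) = 40.46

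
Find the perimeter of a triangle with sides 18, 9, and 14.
Perimeter = sum of all sides
Perimeter = 18 + 9 + 14
Perimeter = 41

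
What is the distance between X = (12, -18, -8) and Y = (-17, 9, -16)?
d = √[(-29)² + (27)² + (-8)²] = √1634 = 40.42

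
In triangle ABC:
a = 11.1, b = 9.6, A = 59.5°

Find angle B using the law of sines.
sin(B)/b = sin(A)/a
sin(B) = b·sin(A)/a = 9.6·sin(59.5°)/11.1 = 0.745193
B = arcsin(0.745193) = 48.18°  (b ≤ a, so B ≤ A and the acute solution is unique)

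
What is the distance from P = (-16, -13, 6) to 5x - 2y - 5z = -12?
d = |5(-16) + (-2)(-13) + (-5)(6) - (-12)| / √(5² + (-2)² + (-5)²) = 72/√54 = 9.798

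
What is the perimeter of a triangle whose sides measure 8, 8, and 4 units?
Perimeter = sum of all sides
Perimeter = 8 + 8 + 4
Perimeter = 20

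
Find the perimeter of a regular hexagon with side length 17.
Perimeter = number of sides * side length
Perimeter = 6 * 17
Perimeter = 102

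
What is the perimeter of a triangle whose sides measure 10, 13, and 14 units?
Perimeter = sum of all sides
Perimeter = 10 + 13 + 14
Perimeter = 37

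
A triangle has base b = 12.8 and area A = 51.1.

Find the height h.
A = ½bh  →  h = 2A/b
h = 2·51.1/12.8 = 7.984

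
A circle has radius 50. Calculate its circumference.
Circumference = 2 * pi * r
Circumference = 2 * pi * 50
Circumference = 314.16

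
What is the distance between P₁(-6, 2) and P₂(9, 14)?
Using the distance formula: d = sqrt((x₂-x₁)² + (y₂-y₁)²)
dx = 9 - (-6) = 15
dy = 14 - 2 = 12
d = sqrt(15² + 12²) = sqrt(225 + 144) = sqrt(369) = 19.21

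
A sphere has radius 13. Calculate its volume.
Volume = (4/3) * pi * r³
Volume = (4/3) * pi * 13³
Volume = (4/3) * pi * 2197
Volume = 9202.77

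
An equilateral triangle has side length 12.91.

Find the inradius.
For an equilateral triangle, r = s/(2√3) where s is the side.
r = 12.91/(2√3) = 12.91/3.464102 = 3.727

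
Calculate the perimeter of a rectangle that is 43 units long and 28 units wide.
Perimeter = 2 * (length + width)
Perimeter = 2 * (43 + 28)
Perimeter = 2 * 71
Perimeter = 142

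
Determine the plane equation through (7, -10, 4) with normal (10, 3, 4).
d = n·P = (10)(7) + (3)(-10) + (4)(4) = 56
Plane: 10x + 3y + 4z = 56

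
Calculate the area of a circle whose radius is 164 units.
Area = pi * r²
Area = pi * 164²
Area = pi * 26896
Area = 84496.28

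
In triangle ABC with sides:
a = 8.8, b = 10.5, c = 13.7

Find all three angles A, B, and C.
By the law of cosines:
cos(A) = (b² + c² - a²)/(2bc) = 0.766423  →  A = 39.97°
cos(B) = (a² + c² - b²)/(2ac) = 0.642336  →  B = 50.03°
cos(C) = (a² + b² - c²)/(2ab) = 0.000000  →  C = 90°
Check: A + B + C = 180.0° ✓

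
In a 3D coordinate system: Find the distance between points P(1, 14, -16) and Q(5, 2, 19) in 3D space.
d = √[(4)² + (-12)² + (35)²] = √1385 = 37.22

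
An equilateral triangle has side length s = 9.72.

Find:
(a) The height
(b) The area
(a) Height h = s·√3/2 = 9.72·√3/2 = 8.418
(b) Area = (√3/4)·s² = (√3/4)·9.72² = (√3/4)·94.4784 = 40.91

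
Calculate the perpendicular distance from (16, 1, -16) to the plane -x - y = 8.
d = |(-1)(16) + (-1)(1) + 0(-16) - (8)| / √((-1)² + (-1)² + 0²) = 25/√2 = 17.68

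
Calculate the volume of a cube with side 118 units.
Volume = s³
Volume = 118³
Volume = 1643032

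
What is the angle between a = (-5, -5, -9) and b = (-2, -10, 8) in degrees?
a·b = -12, |a|² = 131, |b|² = 168
cos θ = -12/√22008 ≈ -0.08089
θ ≈ 94.64°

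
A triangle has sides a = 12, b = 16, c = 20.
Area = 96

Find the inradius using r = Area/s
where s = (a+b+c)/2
s = (12+16+20)/2 = 24
r = Area/s = 96/24 = 4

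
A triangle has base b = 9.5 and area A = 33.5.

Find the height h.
A = ½bh  →  h = 2A/b
h = 2·33.5/9.5 = 7.053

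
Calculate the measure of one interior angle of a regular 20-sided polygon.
Interior angle of a regular n-gon = (n-2)*180/n
Interior angle = (20-2)*180/20
Interior angle = 18*180/20
Interior angle = 3240/20
Interior angle = 162 degrees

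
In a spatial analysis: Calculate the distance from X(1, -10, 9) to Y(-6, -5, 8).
d = √[(-7)² + (5)² + (-1)²] = √75 = 8.66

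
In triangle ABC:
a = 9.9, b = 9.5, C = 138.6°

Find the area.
Using A = ½ab·sin(C):
A = ½·9.9·9.5·sin(138.6°) = ½·94.05·0.661312 = 31.1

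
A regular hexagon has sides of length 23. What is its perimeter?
Perimeter = number of sides * side length
Perimeter = 6 * 23
Perimeter = 138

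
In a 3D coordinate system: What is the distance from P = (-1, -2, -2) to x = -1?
d = |1(-1) + 0(-2) + 0(-2) - (-1)| / √(1² + 0² + 0²) = 0/√1 = 0.0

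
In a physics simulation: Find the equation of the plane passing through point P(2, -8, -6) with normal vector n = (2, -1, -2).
d = n·P = (2)(2) + (-1)(-8) + (-2)(-6) = 24
Plane: 2x - y - 2z = 24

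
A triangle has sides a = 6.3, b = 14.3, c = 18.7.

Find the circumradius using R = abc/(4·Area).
s = (a+b+c)/2 = 19.65
Area = √(s(s-a)(s-b)(s-c)) = √(19.65·13.35·5.35·0.95) = 36.5141
R = abc/(4·Area) = (6.3·14.3·18.7)/(4·36.5141) = 1684.683/146.0564 = 11.53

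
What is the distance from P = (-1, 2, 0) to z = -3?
d = |0(-1) + 0(2) + 1(0) - (-3)| / √(0² + 0² + 1²) = 3/√1 = 3.0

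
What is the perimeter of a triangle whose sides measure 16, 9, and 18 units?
Perimeter = sum of all sides
Perimeter = 16 + 9 + 18
Perimeter = 43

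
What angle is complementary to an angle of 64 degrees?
Complementary angles sum to 90 degrees.
Other angle = 90 - 64
Other angle = 26 degrees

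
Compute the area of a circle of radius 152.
Area = pi * r²
Area = pi * 152²
Area = pi * 23104
Area = 72583.36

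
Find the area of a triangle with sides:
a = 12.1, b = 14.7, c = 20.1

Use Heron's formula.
s = (a+b+c)/2 = (12.1+14.7+20.1)/2 = 23.45
A = √(s(s-a)(s-b)(s-c)) = √(23.45·11.35·8.75·3.35)
A = √7801.74 = 88.33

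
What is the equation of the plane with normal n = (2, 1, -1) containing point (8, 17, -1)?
d = n·P = (2)(8) + (1)(17) + (-1)(-1) = 34
Plane: 2x + y - z = 34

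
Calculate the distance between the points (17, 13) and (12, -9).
Using the distance formula: d = sqrt((x₂-x₁)² + (y₂-y₁)²)
dx = 12 - 17 = -5
dy = (-9) - 13 = -22
d = sqrt((-5)² + (-22)²) = sqrt(25 + 484) = sqrt(509) = 22.56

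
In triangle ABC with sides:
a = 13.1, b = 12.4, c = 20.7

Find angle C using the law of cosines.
cos(C) = (a² + b² - c²)/(2ab)
cos(C) = (13.1² + 12.4² - 20.7²)/(2·13.1·12.4) = -103.12/324.88 = -0.317410
C = arccos(-0.317410) = 108.5°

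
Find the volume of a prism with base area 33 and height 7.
Volume = base area * height
Volume = 33 * 7
Volume = 231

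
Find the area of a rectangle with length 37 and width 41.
Area = length * width
Area = 37 * 41
Area = 1517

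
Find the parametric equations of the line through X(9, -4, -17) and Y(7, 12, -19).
Direction vector d = Y - X = (-2, 16, -2)
x = 9 - 2t, y = -4 + 16t, z = -17 - 2t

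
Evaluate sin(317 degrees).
sin(317 degrees) = -0.682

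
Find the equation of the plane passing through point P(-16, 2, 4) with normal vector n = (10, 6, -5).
d = n·P = (10)(-16) + (6)(2) + (-5)(4) = -168
Plane: 10x + 6y - 5z = -168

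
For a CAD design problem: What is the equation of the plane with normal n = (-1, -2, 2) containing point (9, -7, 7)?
d = n·P = (-1)(9) + (-2)(-7) + (2)(7) = 19
Plane: -x - 2y + 2z = 19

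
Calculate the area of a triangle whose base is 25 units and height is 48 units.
Area = (1/2) * base * height
Area = (1/2) * 25 * 48
Area = 600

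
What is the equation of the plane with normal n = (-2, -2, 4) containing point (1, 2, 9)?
d = n·P = (-2)(1) + (-2)(2) + (4)(9) = 30
Plane: -2x - 2y + 4z = 30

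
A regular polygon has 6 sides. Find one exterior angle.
Exterior angle of a regular n-gon = 360/n
Exterior angle = 360/6
Exterior angle = 60 degrees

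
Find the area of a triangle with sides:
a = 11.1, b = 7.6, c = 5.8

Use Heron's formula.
s = (a+b+c)/2 = (11.1+7.6+5.8)/2 = 12.25
A = √(s(s-a)(s-b)(s-c)) = √(12.25·1.15·4.65·6.45)
A = √422.519 = 20.56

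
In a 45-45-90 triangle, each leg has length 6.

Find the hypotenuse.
Hypotenuse = 6√2 = 8.485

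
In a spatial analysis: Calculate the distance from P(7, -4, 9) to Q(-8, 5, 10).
d = √[(-15)² + (9)² + (1)²] = √307 = 17.52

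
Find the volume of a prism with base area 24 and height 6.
Volume = base area * height
Volume = 24 * 6
Volume = 144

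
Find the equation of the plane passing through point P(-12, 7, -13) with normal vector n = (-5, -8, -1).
d = n·P = (-5)(-12) + (-8)(7) + (-1)(-13) = 17
Plane: -5x - 8y - z = 17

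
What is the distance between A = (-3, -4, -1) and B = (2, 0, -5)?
d = √[(5)² + (4)² + (-4)²] = √57 = 7.55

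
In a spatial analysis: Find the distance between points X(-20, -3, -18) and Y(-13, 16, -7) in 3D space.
d = √[(7)² + (19)² + (11)²] = √531 = 23.04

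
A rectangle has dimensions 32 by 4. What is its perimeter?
Perimeter = 2 * (length + width)
Perimeter = 2 * (32 + 4)
Perimeter = 2 * 36
Perimeter = 72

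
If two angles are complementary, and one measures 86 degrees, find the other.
Complementary angles sum to 90 degrees.
Other angle = 90 - 86
Other angle = 4 degrees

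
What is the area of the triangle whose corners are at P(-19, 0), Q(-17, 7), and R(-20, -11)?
Using the coordinate formula: Area = (1/2)|x₁(y₂-y₃) + x₂(y₃-y₁) + x₃(y₁-y₂)|
Area = (1/2)|(-19)(7-(-11)) + (-17)((-11)-0) + (-20)(0-7)|
Area = (1/2)|(-19)*18 + (-17)*(-11) + (-20)*(-7)|
Area = (1/2)|(-342) + 187 + 140|
Area = (1/2)*15 = 7.50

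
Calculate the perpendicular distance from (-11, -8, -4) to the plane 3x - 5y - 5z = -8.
d = |3(-11) + (-5)(-8) + (-5)(-4) - (-8)| / √(3² + (-5)² + (-5)²) = 35/√59 = 4.557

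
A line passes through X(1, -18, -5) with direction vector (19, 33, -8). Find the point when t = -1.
P(-1) = (1 + 19(-1), -18 + 33(-1), -5 + (-8)(-1)) = (-18, -51, 3)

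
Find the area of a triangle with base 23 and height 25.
Area = (1/2) * base * height
Area = (1/2) * 23 * 25
Area = 287.50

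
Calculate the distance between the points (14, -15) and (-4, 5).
Using the distance formula: d = sqrt((x₂-x₁)² + (y₂-y₁)²)
dx = (-4) - 14 = -18
dy = 5 - (-15) = 20
d = sqrt((-18)² + 20²) = sqrt(324 + 400) = sqrt(724) = 26.91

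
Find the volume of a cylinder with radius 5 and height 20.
Volume = pi * r² * h
Volume = pi * 5² * 20
Volume = pi * 25 * 20
Volume = pi * 500
Volume = 1570.80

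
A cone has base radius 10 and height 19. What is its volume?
Volume = (1/3) * pi * r² * h
Volume = (1/3) * pi * 10² * 19
Volume = (1/3) * pi * 100 * 19
Volume = (1/3) * pi * 1900
Volume = 1989.68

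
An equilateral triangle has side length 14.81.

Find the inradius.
For an equilateral triangle, r = s/(2√3) where s is the side.
r = 14.81/(2√3) = 14.81/3.464102 = 4.275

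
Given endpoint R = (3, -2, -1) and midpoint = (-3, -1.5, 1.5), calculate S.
S = (2×(-3) - 3, 2×(-1.5) - (-2), 2×1.5 - (-1)) = (-9, -1, 4)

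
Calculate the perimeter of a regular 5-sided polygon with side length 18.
Perimeter = number of sides * side length
Perimeter = 5 * 18
Perimeter = 90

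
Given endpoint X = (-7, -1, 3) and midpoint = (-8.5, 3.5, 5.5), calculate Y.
Y = (2×(-8.5) - (-7), 2×3.5 - (-1), 2×5.5 - 3) = (-10, 8, 8)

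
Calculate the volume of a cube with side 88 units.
Volume = s³
Volume = 88³
Volume = 681472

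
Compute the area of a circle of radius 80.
Area = pi * r²
Area = pi * 80²
Area = pi * 6400
Area = 20106.19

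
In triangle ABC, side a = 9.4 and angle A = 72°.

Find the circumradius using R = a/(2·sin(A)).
R = a/(2·sin(A)) = 9.4/(2·sin(72°))
R = 9.4/(2·0.951057) = 9.4/1.902113 = 4.942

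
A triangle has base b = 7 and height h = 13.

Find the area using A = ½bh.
A = ½·7·13 = 45.5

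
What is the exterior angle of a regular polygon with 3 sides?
Exterior angle of a regular n-gon = 360/n
Exterior angle = 360/3
Exterior angle = 120 degrees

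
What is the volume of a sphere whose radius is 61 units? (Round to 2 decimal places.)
Volume = (4/3) * pi * r³
Volume = (4/3) * pi * 61³
Volume = (4/3) * pi * 226981
Volume = 950775.79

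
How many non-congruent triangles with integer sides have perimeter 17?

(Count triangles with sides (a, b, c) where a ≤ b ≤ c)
With a ≤ b ≤ c and a + b + c = 17, the triangle inequality a + b > c gives c < 17/2, so c ≤ 8.
Iterate a from 1 to ⌊p/3⌋ = 5; for each a, b ranges from a to ⌊(p−a)/2⌋ with c = p − a − b, keeping only c ≥ b.
Triples: (1, 8, 8), (2, 7, 8), (3, 6, 8), …
Count = 8 triangles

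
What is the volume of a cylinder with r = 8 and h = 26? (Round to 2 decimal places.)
Volume = pi * r² * h
Volume = pi * 8² * 26
Volume = pi * 64 * 26
Volume = pi * 1664
Volume = 5227.61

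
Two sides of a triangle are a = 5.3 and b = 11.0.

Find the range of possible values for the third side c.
By the triangle inequality: |a - b| < c < a + b
|5.3 - 11.0| < c < 5.3 + 11.0
5.7 < c < 16.3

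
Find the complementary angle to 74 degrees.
Complementary angles sum to 90 degrees.
Other angle = 90 - 74
Other angle = 16 degrees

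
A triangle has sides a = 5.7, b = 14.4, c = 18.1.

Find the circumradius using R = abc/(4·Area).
s = (a+b+c)/2 = 19.1
Area = √(s(s-a)(s-b)(s-c)) = √(19.1·13.4·4.7·1) = 34.6831
R = abc/(4·Area) = (5.7·14.4·18.1)/(4·34.6831) = 1485.648/138.7324 = 10.71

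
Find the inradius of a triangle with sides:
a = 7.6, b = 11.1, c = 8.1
s = (a+b+c)/2 = (7.6+11.1+8.1)/2 = 13.4
Area = √(s(s-a)(s-b)(s-c)) = √(13.4·5.8·2.3·5.3) = 30.78
r = Area/s = 30.78/13.4 = 2.297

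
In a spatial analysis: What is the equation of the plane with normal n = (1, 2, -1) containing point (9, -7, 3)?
d = n·P = (1)(9) + (2)(-7) + (-1)(3) = -8
Plane: x + 2y - z = -8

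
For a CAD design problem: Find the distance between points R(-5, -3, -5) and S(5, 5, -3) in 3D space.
d = √[(10)² + (8)² + (2)²] = √168 = 12.96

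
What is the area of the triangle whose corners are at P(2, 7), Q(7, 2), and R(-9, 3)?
Using the coordinate formula: Area = (1/2)|x₁(y₂-y₃) + x₂(y₃-y₁) + x₃(y₁-y₂)|
Area = (1/2)|2(2-3) + 7(3-7) + (-9)(7-2)|
Area = (1/2)|2*(-1) + 7*(-4) + (-9)*5|
Area = (1/2)|(-2) + (-28) + (-45)|
Area = (1/2)*75 = 37.50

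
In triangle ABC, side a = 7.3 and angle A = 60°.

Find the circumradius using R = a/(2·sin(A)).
R = a/(2·sin(A)) = 7.3/(2·sin(60°))
R = 7.3/(2·0.866025) = 7.3/1.732051 = 4.215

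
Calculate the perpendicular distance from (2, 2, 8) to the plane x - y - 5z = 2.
d = |1(2) + (-1)(2) + (-5)(8) - (2)| / √(1² + (-1)² + (-5)²) = 42/√27 = 8.083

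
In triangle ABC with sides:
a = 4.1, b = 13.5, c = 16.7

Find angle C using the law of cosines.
cos(C) = (a² + b² - c²)/(2ab)
cos(C) = (4.1² + 13.5² - 16.7²)/(2·4.1·13.5) = -79.83/110.7 = -0.721138
C = arccos(-0.721138) = 136.1°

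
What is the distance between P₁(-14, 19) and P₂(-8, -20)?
Using the distance formula: d = sqrt((x₂-x₁)² + (y₂-y₁)²)
dx = (-8) - (-14) = 6
dy = (-20) - 19 = -39
d = sqrt(6² + (-39)²) = sqrt(36 + 1521) = sqrt(1557) = 39.46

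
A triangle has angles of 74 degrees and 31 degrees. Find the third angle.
Sum of angles in a triangle = 180 degrees
Third angle = 180 - 74 - 31
Third angle = 75 degrees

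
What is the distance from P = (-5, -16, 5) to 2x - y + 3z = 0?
d = |2(-5) + (-1)(-16) + 3(5) - (0)| / √(2² + (-1)² + 3²) = 21/√14 = 5.612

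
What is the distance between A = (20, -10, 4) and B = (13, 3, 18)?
d = √[(-7)² + (13)² + (14)²] = √414 = 20.35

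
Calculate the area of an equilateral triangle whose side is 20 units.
Area = (sqrt(3)/4) * s²
Area = (sqrt(3)/4) * 20²
Area = (sqrt(3)/4) * 400
Area = 173.21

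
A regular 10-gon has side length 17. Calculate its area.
For a regular 10-gon with side length s = 17:
Apothem a = s / (2*tan(pi/10)) = 17 / (2*tan(pi/10)) ≈ 26.1603
Perimeter P = 10 * 17 = 170
Area = (1/2) * P * a = (1/2) * 170 * 26.1603 = 2223.63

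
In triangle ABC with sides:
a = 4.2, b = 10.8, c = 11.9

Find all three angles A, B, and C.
By the law of cosines:
cos(A) = (b² + c² - a²)/(2bc) = 0.936080  →  A = 20.6°
cos(B) = (a² + c² - b²)/(2ac) = 0.426271  →  B = 64.77°
cos(C) = (a² + b² - c²)/(2ab) = -0.080798  →  C = 94.63°
Check: A + B + C = 180.0° ✓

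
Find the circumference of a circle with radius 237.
Circumference = 2 * pi * r
Circumference = 2 * pi * 237
Circumference = 1489.11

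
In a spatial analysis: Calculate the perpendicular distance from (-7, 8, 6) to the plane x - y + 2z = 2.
d = |1(-7) + (-1)(8) + 2(6) - (2)| / √(1² + (-1)² + 2²) = 5/√6 = 2.041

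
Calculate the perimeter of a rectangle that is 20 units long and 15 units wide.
Perimeter = 2 * (length + width)
Perimeter = 2 * (20 + 15)
Perimeter = 2 * 35
Perimeter = 70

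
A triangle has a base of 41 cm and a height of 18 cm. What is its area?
Area = (1/2) * base * height
Area = (1/2) * 41 * 18
Area = 369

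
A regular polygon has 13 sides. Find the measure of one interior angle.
Interior angle of a regular n-gon = (n-2)*180/n
Interior angle = (13-2)*180/13
Interior angle = 11*180/13
Interior angle = 1980/13
Interior angle = 152.31 degrees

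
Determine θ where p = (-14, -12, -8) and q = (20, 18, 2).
p·q = -512, |p|² = 404, |q|² = 728
cos θ = -512/√294112 ≈ -0.9441
θ ≈ 160.8°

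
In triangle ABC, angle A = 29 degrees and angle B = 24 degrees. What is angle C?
Sum of angles in a triangle = 180 degrees
Third angle = 180 - 29 - 24
Third angle = 127 degrees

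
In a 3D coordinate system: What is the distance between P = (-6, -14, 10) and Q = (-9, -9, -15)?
d = √[(-3)² + (5)² + (-25)²] = √659 = 25.67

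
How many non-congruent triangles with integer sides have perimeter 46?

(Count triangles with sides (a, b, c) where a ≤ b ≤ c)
With a ≤ b ≤ c and a + b + c = 46, the triangle inequality a + b > c gives c < 46/2, so c ≤ 22.
Iterate a from 1 to ⌊p/3⌋ = 15; for each a, b ranges from a to ⌊(p−a)/2⌋ with c = p − a − b, keeping only c ≥ b.
Triples: (2, 22, 22), (3, 21, 22), (4, 20, 22), …
Count = 44 triangles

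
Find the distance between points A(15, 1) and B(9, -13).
Using the distance formula: d = sqrt((x₂-x₁)² + (y₂-y₁)²)
dx = 9 - 15 = -6
dy = (-13) - 1 = -14
d = sqrt((-6)² + (-14)²) = sqrt(36 + 196) = sqrt(232) = 15.23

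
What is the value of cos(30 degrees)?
cos(30 degrees) = sqrt(3)/2
Decimal approximation: 0.866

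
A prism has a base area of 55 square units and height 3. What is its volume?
Volume = base area * height
Volume = 55 * 3
Volume = 165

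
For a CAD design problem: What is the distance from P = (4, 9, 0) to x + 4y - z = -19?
d = |1(4) + 4(9) + (-1)(0) - (-19)| / √(1² + 4² + (-1)²) = 59/√18 = 13.91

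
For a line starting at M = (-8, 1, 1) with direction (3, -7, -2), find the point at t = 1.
P(1) = (-8 + 3(1), 1 + (-7)(1), 1 + (-2)(1)) = (-5, -6, -1)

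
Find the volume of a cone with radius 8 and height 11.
Volume = (1/3) * pi * r² * h
Volume = (1/3) * pi * 8² * 11
Volume = (1/3) * pi * 64 * 11
Volume = (1/3) * pi * 704
Volume = 737.23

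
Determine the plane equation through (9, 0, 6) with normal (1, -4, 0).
d = n·P = (1)(9) + (-4)(0) + (0)(6) = 9
Plane: x - 4y = 9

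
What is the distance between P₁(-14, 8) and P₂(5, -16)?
Using the distance formula: d = sqrt((x₂-x₁)² + (y₂-y₁)²)
dx = 5 - (-14) = 19
dy = (-16) - 8 = -24
d = sqrt(19² + (-24)²) = sqrt(361 + 576) = sqrt(937) = 30.61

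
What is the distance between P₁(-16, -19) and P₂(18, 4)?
Using the distance formula: d = sqrt((x₂-x₁)² + (y₂-y₁)²)
dx = 18 - (-16) = 34
dy = 4 - (-19) = 23
d = sqrt(34² + 23²) = sqrt(1156 + 529) = sqrt(1685) = 41.05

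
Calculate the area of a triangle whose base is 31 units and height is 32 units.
Area = (1/2) * base * height
Area = (1/2) * 31 * 32
Area = 496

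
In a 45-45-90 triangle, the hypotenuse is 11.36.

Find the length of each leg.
In a 45-45-90 triangle, hypotenuse = leg·√2  →  leg = hypotenuse/√2
leg = 11.36/√2 = 8.033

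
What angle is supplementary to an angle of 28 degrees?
Supplementary angles sum to 180 degrees.
Other angle = 180 - 28
Other angle = 152 degrees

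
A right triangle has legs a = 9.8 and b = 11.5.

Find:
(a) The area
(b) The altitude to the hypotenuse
(a) Area = ½ab = ½·9.8·11.5 = 56.35
(b) Hypotenuse c = √(9.8² + 11.5²) = √228.29 = 15.1093
    Area = ½·c·h_c  →  h_c = 2·Area/c = 2·56.35/15.1093 = 7.459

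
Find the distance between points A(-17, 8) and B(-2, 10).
Using the distance formula: d = sqrt((x₂-x₁)² + (y₂-y₁)²)
dx = (-2) - (-17) = 15
dy = 10 - 8 = 2
d = sqrt(15² + 2²) = sqrt(225 + 4) = sqrt(229) = 15.13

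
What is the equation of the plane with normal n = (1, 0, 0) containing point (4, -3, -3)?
d = n·P = (1)(4) + (0)(-3) + (0)(-3) = 4
Plane: x = 4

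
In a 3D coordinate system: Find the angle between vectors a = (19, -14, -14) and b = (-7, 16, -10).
a·b = -217, |a|² = 753, |b|² = 405
cos θ = -217/√304965 ≈ -0.3929
θ ≈ 113.1°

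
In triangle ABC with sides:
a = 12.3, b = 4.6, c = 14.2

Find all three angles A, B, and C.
By the law of cosines:
cos(A) = (b² + c² - a²)/(2bc) = 0.547382  →  A = 56.81°
cos(B) = (a² + c² - b²)/(2ac) = 0.949760  →  B = 18.24°
cos(C) = (a² + b² - c²)/(2ab) = -0.257953  →  C = 104.9°
Check: A + B + C = 180.0° ✓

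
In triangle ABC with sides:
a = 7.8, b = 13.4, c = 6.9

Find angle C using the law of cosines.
cos(C) = (a² + b² - c²)/(2ab)
cos(C) = (7.8² + 13.4² - 6.9²)/(2·7.8·13.4) = 192.79/209.04 = 0.922264
C = arccos(0.922264) = 22.74°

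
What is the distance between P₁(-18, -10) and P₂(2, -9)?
Using the distance formula: d = sqrt((x₂-x₁)² + (y₂-y₁)²)
dx = 2 - (-18) = 20
dy = (-9) - (-10) = 1
d = sqrt(20² + 1²) = sqrt(400 + 1) = sqrt(401) = 20.02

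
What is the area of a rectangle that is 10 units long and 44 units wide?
Area = length * width
Area = 10 * 44
Area = 440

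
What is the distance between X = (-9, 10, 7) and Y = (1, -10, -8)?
d = √[(10)² + (-20)² + (-15)²] = √725 = 26.93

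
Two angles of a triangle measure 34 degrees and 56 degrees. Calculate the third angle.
Sum of angles in a triangle = 180 degrees
Third angle = 180 - 34 - 56
Third angle = 90 degrees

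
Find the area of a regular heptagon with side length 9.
For a regular 7-gon with side length s = 9:
Apothem a = s / (2*tan(pi/7)) = 9 / (2*tan(pi/7)) ≈ 9.3443
Perimeter P = 7 * 9 = 63
Area = (1/2) * P * a = (1/2) * 63 * 9.3443 = 294.35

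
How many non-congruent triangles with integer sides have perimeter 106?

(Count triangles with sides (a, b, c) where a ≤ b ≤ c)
With a ≤ b ≤ c and a + b + c = 106, the triangle inequality a + b > c gives c < 106/2, so c ≤ 52.
Iterate a from 1 to ⌊p/3⌋ = 35; for each a, b ranges from a to ⌊(p−a)/2⌋ with c = p − a − b, keeping only c ≥ b.
Triples: (2, 52, 52), (3, 51, 52), (4, 50, 52), …
Count = 234 triangles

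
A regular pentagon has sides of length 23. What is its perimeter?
Perimeter = number of sides * side length
Perimeter = 5 * 23
Perimeter = 115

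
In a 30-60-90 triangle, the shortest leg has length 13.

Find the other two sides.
Long leg = 13√3 = 22.52, Hypotenuse = 26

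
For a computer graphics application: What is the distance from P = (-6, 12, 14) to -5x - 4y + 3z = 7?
d = |(-5)(-6) + (-4)(12) + 3(14) - (7)| / √((-5)² + (-4)² + 3²) = 17/√50 = 2.404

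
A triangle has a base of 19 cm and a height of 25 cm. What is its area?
Area = (1/2) * base * height
Area = (1/2) * 19 * 25
Area = 237.50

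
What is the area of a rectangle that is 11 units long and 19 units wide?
Area = length * width
Area = 11 * 19
Area = 209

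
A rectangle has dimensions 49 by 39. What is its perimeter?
Perimeter = 2 * (length + width)
Perimeter = 2 * (49 + 39)
Perimeter = 2 * 88
Perimeter = 176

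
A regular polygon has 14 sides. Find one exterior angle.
Exterior angle of a regular n-gon = 360/n
Exterior angle = 360/14
Exterior angle = 25.71 degrees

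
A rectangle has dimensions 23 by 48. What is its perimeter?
Perimeter = 2 * (length + width)
Perimeter = 2 * (23 + 48)
Perimeter = 2 * 71
Perimeter = 142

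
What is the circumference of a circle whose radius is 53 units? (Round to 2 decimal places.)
Circumference = 2 * pi * r
Circumference = 2 * pi * 53
Circumference = 333.01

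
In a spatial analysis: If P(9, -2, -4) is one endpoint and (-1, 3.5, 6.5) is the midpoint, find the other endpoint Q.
Q = (2×(-1) - 9, 2×3.5 - (-2), 2×6.5 - (-4)) = (-11, 9, 17)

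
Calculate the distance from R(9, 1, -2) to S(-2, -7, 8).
d = √[(-11)² + (-8)² + (10)²] = √285 = 16.88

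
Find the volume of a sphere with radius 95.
Volume = (4/3) * pi * r³
Volume = (4/3) * pi * 95³
Volume = (4/3) * pi * 857375
Volume = 3591364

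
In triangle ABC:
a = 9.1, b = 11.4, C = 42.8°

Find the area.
Using A = ½ab·sin(C):
A = ½·9.1·11.4·sin(42.8°) = ½·103.74·0.679441 = 35.24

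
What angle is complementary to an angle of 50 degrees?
Complementary angles sum to 90 degrees.
Other angle = 90 - 50
Other angle = 40 degrees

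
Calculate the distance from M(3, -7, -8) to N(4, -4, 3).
d = √[(1)² + (3)² + (11)²] = √131 = 11.45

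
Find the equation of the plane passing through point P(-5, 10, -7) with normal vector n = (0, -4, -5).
d = n·P = (0)(-5) + (-4)(10) + (-5)(-7) = -5
Plane: -4y - 5z = -5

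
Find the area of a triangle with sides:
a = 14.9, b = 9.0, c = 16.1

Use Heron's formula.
s = (a+b+c)/2 = (14.9+9.0+16.1)/2 = 20
A = √(s(s-a)(s-b)(s-c)) = √(20·5.1·11·3.9)
A = √4375.8 = 66.15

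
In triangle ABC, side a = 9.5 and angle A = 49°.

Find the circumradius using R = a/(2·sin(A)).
R = a/(2·sin(A)) = 9.5/(2·sin(49°))
R = 9.5/(2·0.754710) = 9.5/1.509419 = 6.294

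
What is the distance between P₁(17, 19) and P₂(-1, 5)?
Using the distance formula: d = sqrt((x₂-x₁)² + (y₂-y₁)²)
dx = (-1) - 17 = -18
dy = 5 - 19 = -14
d = sqrt((-18)² + (-14)²) = sqrt(324 + 196) = sqrt(520) = 22.80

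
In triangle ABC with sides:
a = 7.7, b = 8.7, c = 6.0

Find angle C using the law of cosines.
cos(C) = (a² + b² - c²)/(2ab)
cos(C) = (7.7² + 8.7² - 6.0²)/(2·7.7·8.7) = 98.98/133.98 = 0.738767
C = arccos(0.738767) = 42.37°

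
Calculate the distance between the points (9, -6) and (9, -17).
Using the distance formula: d = sqrt((x₂-x₁)² + (y₂-y₁)²)
dx = 9 - 9 = 0
dy = (-17) - (-6) = -11
d = sqrt(0² + (-11)²) = sqrt(0 + 121) = sqrt(121) = 11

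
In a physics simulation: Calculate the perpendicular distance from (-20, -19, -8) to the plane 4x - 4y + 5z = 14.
d = |4(-20) + (-4)(-19) + 5(-8) - (14)| / √(4² + (-4)² + 5²) = 58/√57 = 7.682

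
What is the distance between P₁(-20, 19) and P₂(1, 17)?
Using the distance formula: d = sqrt((x₂-x₁)² + (y₂-y₁)²)
dx = 1 - (-20) = 21
dy = 17 - 19 = -2
d = sqrt(21² + (-2)²) = sqrt(441 + 4) = sqrt(445) = 21.10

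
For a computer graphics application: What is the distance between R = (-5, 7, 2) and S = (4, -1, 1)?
d = √[(9)² + (-8)² + (-1)²] = √146 = 12.08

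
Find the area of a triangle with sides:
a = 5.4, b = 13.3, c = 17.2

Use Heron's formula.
s = (a+b+c)/2 = (5.4+13.3+17.2)/2 = 17.95
A = √(s(s-a)(s-b)(s-c)) = √(17.95·12.55·4.65·0.75)
A = √785.638 = 28.03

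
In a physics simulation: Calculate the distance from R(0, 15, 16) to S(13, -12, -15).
d = √[(13)² + (-27)² + (-31)²] = √1859 = 43.12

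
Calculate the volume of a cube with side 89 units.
Volume = s³
Volume = 89³
Volume = 704969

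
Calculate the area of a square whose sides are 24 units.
Area = s²
Area = 24²
Area = 576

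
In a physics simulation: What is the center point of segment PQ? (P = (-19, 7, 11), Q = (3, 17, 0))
Midpoint = ((-19+3)/2, (7+17)/2, (11+0)/2) = (-8, 12, 5.5)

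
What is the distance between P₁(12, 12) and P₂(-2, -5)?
Using the distance formula: d = sqrt((x₂-x₁)² + (y₂-y₁)²)
dx = (-2) - 12 = -14
dy = (-5) - 12 = -17
d = sqrt((-14)² + (-17)²) = sqrt(196 + 289) = sqrt(485) = 22.02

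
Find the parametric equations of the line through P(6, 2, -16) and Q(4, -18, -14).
Direction vector d = Q - P = (-2, -20, 2)
x = 6 - 2t, y = 2 - 20t, z = -16 + 2t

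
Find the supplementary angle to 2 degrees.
Supplementary angles sum to 180 degrees.
Other angle = 180 - 2
Other angle = 178 degrees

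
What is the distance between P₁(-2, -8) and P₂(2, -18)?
Using the distance formula: d = sqrt((x₂-x₁)² + (y₂-y₁)²)
dx = 2 - (-2) = 4
dy = (-18) - (-8) = -10
d = sqrt(4² + (-10)²) = sqrt(16 + 100) = sqrt(116) = 10.77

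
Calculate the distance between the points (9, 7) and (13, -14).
Using the distance formula: d = sqrt((x₂-x₁)² + (y₂-y₁)²)
dx = 13 - 9 = 4
dy = (-14) - 7 = -21
d = sqrt(4² + (-21)²) = sqrt(16 + 441) = sqrt(457) = 21.38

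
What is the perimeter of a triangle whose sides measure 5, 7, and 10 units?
Perimeter = sum of all sides
Perimeter = 5 + 7 + 10
Perimeter = 22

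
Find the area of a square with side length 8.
Area = s²
Area = 8²
Area = 64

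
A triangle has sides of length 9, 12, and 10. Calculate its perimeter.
Perimeter = sum of all sides
Perimeter = 9 + 12 + 10
Perimeter = 31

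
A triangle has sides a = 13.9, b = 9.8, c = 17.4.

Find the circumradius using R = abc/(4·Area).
s = (a+b+c)/2 = 20.55
Area = √(s(s-a)(s-b)(s-c)) = √(20.55·6.65·10.75·3.15) = 68.0262
R = abc/(4·Area) = (13.9·9.8·17.4)/(4·68.0262) = 2370.228/272.1048 = 8.711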